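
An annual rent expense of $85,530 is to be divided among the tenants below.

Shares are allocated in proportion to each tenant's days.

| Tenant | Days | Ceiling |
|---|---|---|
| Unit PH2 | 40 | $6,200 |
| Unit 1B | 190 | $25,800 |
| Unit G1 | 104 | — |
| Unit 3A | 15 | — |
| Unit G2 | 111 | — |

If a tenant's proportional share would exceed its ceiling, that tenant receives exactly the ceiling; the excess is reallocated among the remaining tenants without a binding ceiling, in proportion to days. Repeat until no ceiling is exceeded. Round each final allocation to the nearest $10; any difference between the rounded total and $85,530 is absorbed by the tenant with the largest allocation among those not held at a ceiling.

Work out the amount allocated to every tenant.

Total days = 460.
Pro-rata shares before constraints: Unit PH2 7,437.39; Unit 1B 35,327.61; Unit G1 19,337.22; Unit 3A 2,789.02; Unit G2 20,638.76.
Cap binds for Unit PH2 ($6,200), Unit 1B ($25,800); balance $53,530 reallocated over remaining days 230.
Remaining shares: Unit G1 24,204.87 → $24,200; Unit 3A 3,491.09 → $3,490; Unit G2 25,834.04 → $25,830.
Rounding difference +$10 applied to Unit G2 → $25,840.

Unit PH2: $6,200 | Unit 1B: $25,800 | Unit G1: $24,200 | Unit 3A: $3,490 | Unit G2: $25,840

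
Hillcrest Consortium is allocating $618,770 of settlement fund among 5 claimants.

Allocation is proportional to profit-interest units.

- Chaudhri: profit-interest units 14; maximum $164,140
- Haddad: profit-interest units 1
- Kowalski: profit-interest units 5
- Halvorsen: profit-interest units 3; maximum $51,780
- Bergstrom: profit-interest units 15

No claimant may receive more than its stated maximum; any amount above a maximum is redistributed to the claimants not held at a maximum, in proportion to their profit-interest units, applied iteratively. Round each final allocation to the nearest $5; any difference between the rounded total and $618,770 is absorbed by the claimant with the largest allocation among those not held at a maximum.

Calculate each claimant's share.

Profit-interest units total: 38.
Proportional shares (ignoring caps): Chaudhri 227,967.89; Haddad 16,283.42; Kowalski 81,417.11; Halvorsen 48,850.26; Bergstrom 244,251.32.
Held at cap: Chaudhri ($164,140); residual $454,630 reallocated over remaining profit-interest units 24.
Held at cap: Halvorsen ($51,780); residual $402,850 reallocated over remaining profit-interest units 21.
Remaining shares: Haddad 19,183.33 → $19,185; Kowalski 95,916.67 → $95,915; Bergstrom 287,750.00 → $287,750.

Chaudhri: $164,140; Haddad: $19,185; Kowalski: $95,915; Halvorsen: $51,780; Bergstrom: $287,750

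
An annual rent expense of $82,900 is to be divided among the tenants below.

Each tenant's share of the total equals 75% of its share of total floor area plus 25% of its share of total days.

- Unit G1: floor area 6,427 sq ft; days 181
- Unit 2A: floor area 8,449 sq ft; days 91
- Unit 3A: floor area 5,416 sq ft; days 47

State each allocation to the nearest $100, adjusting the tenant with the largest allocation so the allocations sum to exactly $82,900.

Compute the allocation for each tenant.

Totals — floor area 20,292, days 319.
Blended shares (75% floor area + 25% days): Unit G1 0.3794; Unit 2A 0.3836; Unit 3A 0.2370.
Unrounded shares: Unit G1 31,451.75; Unit 2A 31,800.01; Unit 3A 19,648.23.
At nearest $100: Unit G1 $31,500; Unit 2A $31,800; Unit 3A $19,600. Sum = $82,900.
Sum already equals the total — no adjustment.

Unit G1: $31,500; Unit 2A: $31,800; Unit 3A: $19,600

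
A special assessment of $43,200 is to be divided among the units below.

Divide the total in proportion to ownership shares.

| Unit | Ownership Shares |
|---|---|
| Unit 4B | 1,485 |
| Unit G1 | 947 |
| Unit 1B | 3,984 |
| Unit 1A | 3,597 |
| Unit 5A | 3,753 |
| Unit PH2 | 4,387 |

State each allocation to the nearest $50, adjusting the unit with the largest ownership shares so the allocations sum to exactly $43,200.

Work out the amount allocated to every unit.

Unit 4B: $3,550 · Unit G1: $2,250 · Unit 1B: $9,500 · Unit 1A: $8,550 · Unit 5A: $8,950 · Unit PH2: $10,400

Combined ownership shares = 18,153.
Raw shares: Unit 4B 1,485/18,153 × $43,200 = 3,533.96; Unit G1 947/18,153 × $43,200 = 2,253.64; Unit 1B 3,984/18,153 × $43,200 = 9,481.01; Unit 1A 3,597/18,153 × $43,200 = 8,560.04; Unit 5A 3,753/18,153 × $43,200 = 8,931.28; Unit PH2 4,387/18,153 × $43,200 = 10,440.06.
Rounded to nearest $50: Unit 4B $3,550; Unit G1 $2,250; Unit 1B $9,500; Unit 1A $8,550; Unit 5A $8,950; Unit PH2 $10,450. Sum = $43,250.
Difference $43,200 − $43,250 = −$50 applied to largest ownership shares (Unit PH2): Unit PH2 becomes $10,400.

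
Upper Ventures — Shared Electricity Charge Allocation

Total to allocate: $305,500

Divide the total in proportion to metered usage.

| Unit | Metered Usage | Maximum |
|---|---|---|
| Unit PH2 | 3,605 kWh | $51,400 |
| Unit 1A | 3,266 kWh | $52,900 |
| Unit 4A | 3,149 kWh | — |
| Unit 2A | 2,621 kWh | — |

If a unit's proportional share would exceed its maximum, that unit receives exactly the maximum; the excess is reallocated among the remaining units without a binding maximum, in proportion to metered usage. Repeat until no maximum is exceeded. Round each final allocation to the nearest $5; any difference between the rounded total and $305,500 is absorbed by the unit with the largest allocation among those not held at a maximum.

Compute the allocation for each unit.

Unit PH2: $51,400 · Unit 1A: $52,900 · Unit 4A: $109,805 · Unit 2A: $91,395

Sum of metered usage: 12,641.
Unconstrained shares: Unit PH2 87,123.45; Unit 1A 78,930.70; Unit 4A 76,103.12; Unit 2A 63,342.73.
Cap binds for Unit PH2 ($51,400), Unit 1A ($52,900); remaining pool $201,200 reallocated over remaining metered usage 5,770.
Redistributed shares: Unit 4A 109,805.68 → $109,805; Unit 2A 91,394.32 → $91,395.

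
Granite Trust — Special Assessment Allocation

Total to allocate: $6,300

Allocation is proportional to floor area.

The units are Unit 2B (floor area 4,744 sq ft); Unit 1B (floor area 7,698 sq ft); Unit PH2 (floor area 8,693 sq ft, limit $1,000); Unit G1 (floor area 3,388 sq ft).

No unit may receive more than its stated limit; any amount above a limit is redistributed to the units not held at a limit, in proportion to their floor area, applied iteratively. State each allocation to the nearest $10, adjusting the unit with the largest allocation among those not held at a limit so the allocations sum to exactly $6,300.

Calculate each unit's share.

Combined floor area = 24,523.
Pro-rata shares before constraints: Unit 2B 1,218.74; Unit 1B 1,977.63; Unit PH2 2,233.25; Unit G1 870.38.
Cap binds for Unit PH2 ($1,000); balance $5,300 reallocated over remaining floor area 15,830.
Redistributed shares: Unit 2B 1,588.33 → $1,590; Unit 1B 2,577.35 → $2,580; Unit G1 1,134.33 → $1,130.

Unit 2B: $1,590 | Unit 1B: $2,580 | Unit PH2: $1,000 | Unit G1: $1,130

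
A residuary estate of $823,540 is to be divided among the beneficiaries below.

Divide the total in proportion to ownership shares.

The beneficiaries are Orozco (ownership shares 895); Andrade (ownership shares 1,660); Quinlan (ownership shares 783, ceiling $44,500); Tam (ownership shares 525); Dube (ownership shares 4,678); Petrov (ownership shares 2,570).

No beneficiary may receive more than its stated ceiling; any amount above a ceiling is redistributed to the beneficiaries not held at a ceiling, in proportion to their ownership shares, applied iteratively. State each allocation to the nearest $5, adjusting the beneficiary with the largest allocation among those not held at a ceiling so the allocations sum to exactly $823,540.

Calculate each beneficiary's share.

Orozco: $67,510; Andrade: $125,215; Quinlan: $44,500; Tam: $39,600; Dube: $352,860; Petrov: $193,855

Ownership shares total: 11,111.
Unconstrained shares: Orozco 66,336.81; Andrade 123,038.11; Quinlan 58,035.44; Tam 38,912.65; Dube 346,730.28; Petrov 190,486.71.
Held at cap: Quinlan ($44,500); remaining pool $779,040 reallocated over remaining ownership shares 10,328.
Remaining shares: Orozco 67,509.76 → $67,510; Andrade 125,213.63 → $125,215; Tam 39,600.70 → $39,600; Dube 352,861.07 → $352,860; Petrov 193,854.84 → $193,855.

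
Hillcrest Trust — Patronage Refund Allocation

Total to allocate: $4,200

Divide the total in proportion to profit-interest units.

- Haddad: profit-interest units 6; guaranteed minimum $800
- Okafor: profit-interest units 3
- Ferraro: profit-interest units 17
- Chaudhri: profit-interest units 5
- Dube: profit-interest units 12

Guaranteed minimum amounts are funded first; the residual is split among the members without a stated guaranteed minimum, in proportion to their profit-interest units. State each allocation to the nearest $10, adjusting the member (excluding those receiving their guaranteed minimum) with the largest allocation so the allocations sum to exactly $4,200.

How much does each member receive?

Haddad: $800 | Okafor: $280 | Ferraro: $1,560 | Chaudhri: $460 | Dube: $1,100

Guaranteed amounts: Haddad $800. Balance $3,400.
Balance split over remaining profit-interest units 37: Okafor 275.68 → $280; Ferraro 1,562.16 → $1,560; Chaudhri 459.46 → $460; Dube 1,102.70 → $1,100.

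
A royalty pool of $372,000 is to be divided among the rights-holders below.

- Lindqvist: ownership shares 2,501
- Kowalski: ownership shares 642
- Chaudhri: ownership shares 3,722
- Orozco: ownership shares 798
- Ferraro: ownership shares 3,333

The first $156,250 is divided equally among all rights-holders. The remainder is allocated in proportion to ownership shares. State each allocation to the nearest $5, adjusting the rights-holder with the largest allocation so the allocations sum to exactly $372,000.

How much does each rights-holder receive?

Lindqvist: $80,320 · Kowalski: $43,845 · Chaudhri: $104,285 · Orozco: $46,905 · Ferraro: $96,645

Equal tier: $156,250 ÷ 5 = $31,250 apiece.
Remainder $215,750 by ownership shares (total 10,996): Lindqvist 49,071.55 → $49,070; Kowalski 12,596.54 → $12,595; Chaudhri 73,028.51 → $73,030; Orozco 15,657.38 → $15,655; Ferraro 65,396.03 → $65,395.
Rounding difference +$5 on remainder applied to Chaudhri.
Totals: Lindqvist $31,250 + $49,070 = $80,320; Kowalski $31,250 + $12,595 = $43,845; Chaudhri $31,250 + $73,035 = $104,285; Orozco $31,250 + $15,655 = $46,905; Ferraro $31,250 + $65,395 = $96,645.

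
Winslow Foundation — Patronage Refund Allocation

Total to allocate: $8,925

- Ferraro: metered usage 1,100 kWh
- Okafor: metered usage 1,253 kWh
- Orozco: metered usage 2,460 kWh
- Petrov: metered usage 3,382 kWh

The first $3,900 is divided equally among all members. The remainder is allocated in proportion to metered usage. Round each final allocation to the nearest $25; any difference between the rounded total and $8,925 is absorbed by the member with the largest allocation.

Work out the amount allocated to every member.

Ferraro: $1,650 | Okafor: $1,750 | Orozco: $2,475 | Petrov: $3,050

Equal tier: $3,900 ÷ 4 = $975 apiece.
Remainder $5,025 by metered usage (total 8,195): Ferraro 674.50 → $675; Okafor 768.31 → $775; Orozco 1,508.42 → $1,500; Petrov 2,073.77 → $2,075.
Totals: Ferraro $975 + $675 = $1,650; Okafor $975 + $775 = $1,750; Orozco $975 + $1,500 = $2,475; Petrov $975 + $2,075 = $3,050.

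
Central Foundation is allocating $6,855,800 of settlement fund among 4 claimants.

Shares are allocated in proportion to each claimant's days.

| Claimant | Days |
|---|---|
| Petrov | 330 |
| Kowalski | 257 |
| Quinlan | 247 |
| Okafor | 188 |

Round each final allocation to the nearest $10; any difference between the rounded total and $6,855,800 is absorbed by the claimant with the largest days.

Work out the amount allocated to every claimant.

Days total: 330 + 257 + 247 + 188 = 1,022.
Pro-rata amounts: Petrov 2,213,712.33; Kowalski 1,724,012.33; Quinlan 1,656,930.14; Okafor 1,261,145.21.
After rounding ($10): Petrov $2,213,710; Kowalski $1,724,010; Quinlan $1,656,930; Okafor $1,261,150. Sum = $6,855,800.
No rounding difference to absorb.

Petrov: $2,213,710; Kowalski: $1,724,010; Quinlan: $1,656,930; Okafor: $1,261,150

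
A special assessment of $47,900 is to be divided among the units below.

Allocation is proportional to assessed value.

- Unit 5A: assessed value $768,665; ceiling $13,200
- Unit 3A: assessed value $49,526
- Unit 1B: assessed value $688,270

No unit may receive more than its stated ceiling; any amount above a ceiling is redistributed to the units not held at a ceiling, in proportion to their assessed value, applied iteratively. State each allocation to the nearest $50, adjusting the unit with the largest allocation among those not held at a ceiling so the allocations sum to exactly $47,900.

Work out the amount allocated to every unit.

Assessed value total: 1,506,461.
Pro-rata shares before constraints: Unit 5A 24,440.76; Unit 3A 1,574.75; Unit 1B 21,884.49.
Capped: Unit 5A ($13,200); balance $34,700 reallocated over remaining assessed value 737,796.
Redistributed shares: Unit 3A 2,329.31 → $2,350; Unit 1B 32,370.69 → $32,350.

Unit 5A: $13,200 | Unit 3A: $2,350 | Unit 1B: $32,350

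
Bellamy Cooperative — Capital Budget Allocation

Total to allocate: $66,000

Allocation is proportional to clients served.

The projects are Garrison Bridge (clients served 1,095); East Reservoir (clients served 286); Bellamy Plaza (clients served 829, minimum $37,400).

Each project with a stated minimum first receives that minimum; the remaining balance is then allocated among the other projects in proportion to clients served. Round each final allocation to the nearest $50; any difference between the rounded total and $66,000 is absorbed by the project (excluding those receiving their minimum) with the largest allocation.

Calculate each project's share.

Garrison Bridge: $22,700; East Reservoir: $5,900; Bellamy Plaza: $37,400

Minimums first: Bellamy Plaza $37,400. Residual $28,600.
Residual split over remaining clients served 1,381: Garrison Bridge 22,677.05 → $22,700; East Reservoir 5,922.95 → $5,900.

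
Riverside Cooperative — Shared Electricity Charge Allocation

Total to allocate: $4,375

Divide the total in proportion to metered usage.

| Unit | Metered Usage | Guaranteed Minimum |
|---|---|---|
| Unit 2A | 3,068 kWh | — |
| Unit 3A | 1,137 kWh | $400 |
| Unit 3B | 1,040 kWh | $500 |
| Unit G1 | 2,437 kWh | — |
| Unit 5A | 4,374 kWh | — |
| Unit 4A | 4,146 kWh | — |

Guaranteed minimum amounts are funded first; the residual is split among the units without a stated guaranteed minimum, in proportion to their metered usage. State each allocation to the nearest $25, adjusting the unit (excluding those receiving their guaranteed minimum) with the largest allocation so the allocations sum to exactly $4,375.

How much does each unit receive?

Minimums first: Unit 3A $400; Unit 3B $500. Residual $3,475.
Residual split over remaining metered usage 14,025: Unit 2A 760.16 → $750; Unit G1 603.82 → $600; Unit 5A 1,083.75 → $1,075; Unit 4A 1,027.26 → $1,025.
Rounding difference +$25 applied to Unit 5A → $1,100.

Unit 2A: $750 | Unit 3A: $400 | Unit 3B: $500 | Unit G1: $600 | Unit 5A: $1,100 | Unit 4A: $1,025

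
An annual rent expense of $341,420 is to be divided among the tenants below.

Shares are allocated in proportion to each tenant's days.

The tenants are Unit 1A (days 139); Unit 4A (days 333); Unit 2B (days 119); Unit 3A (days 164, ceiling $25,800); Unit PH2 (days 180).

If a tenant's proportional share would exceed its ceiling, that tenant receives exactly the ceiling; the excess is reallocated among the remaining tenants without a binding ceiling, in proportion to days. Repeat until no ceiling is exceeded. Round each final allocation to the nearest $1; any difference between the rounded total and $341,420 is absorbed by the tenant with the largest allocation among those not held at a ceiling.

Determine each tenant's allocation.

Days total: 935.
Proportional shares (ignoring caps): Unit 1A 50,756.56; Unit 4A 121,596.64; Unit 2B 43,453.45; Unit 3A 59,885.43; Unit PH2 65,727.91.
Capped: Unit 3A ($25,800); balance $315,620 reallocated over remaining days 771.
Redistributed shares: Unit 1A 56,901.66 → $56,902; Unit 4A 136,318.37 → $136,318; Unit 2B 48,714.37 → $48,714; Unit PH2 73,685.60 → $73,686.

Unit 1A: $56,902; Unit 4A: $136,318; Unit 2B: $48,714; Unit 3A: $25,800; Unit PH2: $73,686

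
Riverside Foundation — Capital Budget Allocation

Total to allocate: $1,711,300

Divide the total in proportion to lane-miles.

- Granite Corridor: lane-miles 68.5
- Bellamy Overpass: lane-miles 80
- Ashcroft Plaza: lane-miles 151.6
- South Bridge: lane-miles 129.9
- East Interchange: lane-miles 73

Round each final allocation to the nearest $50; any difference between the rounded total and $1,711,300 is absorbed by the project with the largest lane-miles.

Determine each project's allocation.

Granite Corridor: $233,050 | Bellamy Overpass: $272,150 | Ashcroft Plaza: $515,800 | South Bridge: $441,950 | East Interchange: $248,350

Total lane-miles = 503.
Proportional shares: Granite Corridor 68.5/503 × $1,711,300 = 233,049.80; Bellamy Overpass 80/503 × $1,711,300 = 272,174.95; Ashcroft Plaza 151.6/503 × $1,711,300 = 515,771.53; South Bridge 129.9/503 × $1,711,300 = 441,944.08; East Interchange 73/503 × $1,711,300 = 248,359.64.
At nearest $50: Granite Corridor $233,050; Bellamy Overpass $272,150; Ashcroft Plaza $515,750; South Bridge $441,950; East Interchange $248,350. Sum = $1,711,250.
Difference $1,711,300 − $1,711,250 = +$50 applied to largest lane-miles (Ashcroft Plaza): Ashcroft Plaza becomes $515,800.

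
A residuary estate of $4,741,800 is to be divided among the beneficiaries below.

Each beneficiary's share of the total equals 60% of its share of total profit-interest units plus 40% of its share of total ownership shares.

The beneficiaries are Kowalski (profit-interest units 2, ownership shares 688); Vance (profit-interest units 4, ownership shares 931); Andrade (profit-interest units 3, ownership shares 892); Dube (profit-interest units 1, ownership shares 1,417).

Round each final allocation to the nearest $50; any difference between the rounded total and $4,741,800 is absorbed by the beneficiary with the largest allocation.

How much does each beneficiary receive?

Totals — profit-interest units 10, ownership shares 3,928.
Composite weights (60% profit-interest units + 40% ownership shares): Kowalski 0.1901; Vance 0.3348; Andrade 0.2708; Dube 0.2043.
Pro-rata amounts: Kowalski 901,231.72; Vance 1,587,585.54; Andrade 1,284,245.55; Dube 968,737.19.
Rounded to nearest $50: Kowalski $901,250; Vance $1,587,600; Andrade $1,284,250; Dube $968,750. Sum = $4,741,850.
Difference $4,741,800 − $4,741,850 = −$50 applied to largest allocation (Vance): Vance becomes $1,587,550.

Kowalski: $901,250 | Vance: $1,587,550 | Andrade: $1,284,250 | Dube: $968,750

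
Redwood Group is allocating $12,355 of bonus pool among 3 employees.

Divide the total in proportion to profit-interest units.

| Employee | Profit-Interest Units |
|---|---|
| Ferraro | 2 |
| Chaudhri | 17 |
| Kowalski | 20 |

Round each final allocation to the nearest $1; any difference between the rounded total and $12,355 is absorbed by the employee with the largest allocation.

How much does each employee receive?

Ferraro: $634; Chaudhri: $5,386; Kowalski: $6,335

Combined profit-interest units = 39.
Proportional shares: Ferraro 2/39 × $12,355 = 633.59; Chaudhri 17/39 × $12,355 = 5,385.51; Kowalski 20/39 × $12,355 = 6,335.90.
At nearest $1: Ferraro $634; Chaudhri $5,386; Kowalski $6,336. Sum = $12,356.
Difference $12,355 − $12,356 = −$1 applied to largest allocation (Kowalski): Kowalski becomes $6,335.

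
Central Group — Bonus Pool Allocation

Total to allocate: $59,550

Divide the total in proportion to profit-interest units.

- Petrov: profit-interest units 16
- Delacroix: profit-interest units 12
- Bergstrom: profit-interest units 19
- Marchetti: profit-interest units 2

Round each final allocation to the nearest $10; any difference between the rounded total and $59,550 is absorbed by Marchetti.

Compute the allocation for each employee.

Petrov: $19,440 · Delacroix: $14,580 · Bergstrom: $23,090 · Marchetti: $2,440

Combined profit-interest units = 49.
Proportional shares: Petrov 16/49 × $59,550 = 19,444.90; Delacroix 12/49 × $59,550 = 14,583.67; Bergstrom 19/49 × $59,550 = 23,090.82; Marchetti 2/49 × $59,550 = 2,430.61.
At nearest $10: Petrov $19,440; Delacroix $14,580; Bergstrom $23,090; Marchetti $2,430. Sum = $59,540.
Difference $59,550 − $59,540 = +$10 applied to Marchetti: Marchetti becomes $2,440.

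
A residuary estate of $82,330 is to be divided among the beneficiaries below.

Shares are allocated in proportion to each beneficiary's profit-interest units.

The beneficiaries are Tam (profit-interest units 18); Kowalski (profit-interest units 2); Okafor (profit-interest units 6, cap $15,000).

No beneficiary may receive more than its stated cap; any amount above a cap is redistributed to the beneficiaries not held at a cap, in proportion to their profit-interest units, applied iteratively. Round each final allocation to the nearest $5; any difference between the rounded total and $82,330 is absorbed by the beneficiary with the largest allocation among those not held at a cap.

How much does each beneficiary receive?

Tam: $60,595 · Kowalski: $6,735 · Okafor: $15,000

Profit-interest units total: 26.
Pro-rata shares before constraints: Tam 56,997.69; Kowalski 6,333.08; Okafor 18,999.23.
Held at cap: Okafor ($15,000); residual $67,330 reallocated over remaining profit-interest units 20.
Remaining shares: Tam 60,597.00 → $60,595; Kowalski 6,733.00 → $6,735.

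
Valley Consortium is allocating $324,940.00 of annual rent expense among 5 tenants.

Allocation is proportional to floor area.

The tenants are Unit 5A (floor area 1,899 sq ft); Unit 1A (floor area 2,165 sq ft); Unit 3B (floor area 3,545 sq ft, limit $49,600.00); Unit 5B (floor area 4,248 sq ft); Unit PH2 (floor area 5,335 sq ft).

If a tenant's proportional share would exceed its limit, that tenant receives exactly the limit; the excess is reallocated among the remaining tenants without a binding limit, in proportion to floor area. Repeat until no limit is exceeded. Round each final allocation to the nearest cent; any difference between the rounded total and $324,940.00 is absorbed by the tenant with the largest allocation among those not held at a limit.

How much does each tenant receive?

Unit 5A: $38,313.96 | Unit 1A: $43,680.74 | Unit 3B: $49,600.00 | Unit 5B: $85,707.07 | Unit PH2: $107,638.23

Total floor area = 17,192.
Pro-rata shares before constraints: Unit 5A 35,892.3371; Unit 1A 40,919.9104; Unit 3B 67,002.8094; Unit 5B 80,289.9674; Unit PH2 100,834.9756.
Cap binds for Unit 3B ($49,600.00); remaining pool $275,340.00 reallocated over remaining floor area 13,647.
Redistributed shares: Unit 5A 38,313.9635 → $38,313.96; Unit 1A 43,680.7430 → $43,680.74; Unit 5B 85,707.0653 → $85,707.07; Unit PH2 107,638.2282 → $107,638.23.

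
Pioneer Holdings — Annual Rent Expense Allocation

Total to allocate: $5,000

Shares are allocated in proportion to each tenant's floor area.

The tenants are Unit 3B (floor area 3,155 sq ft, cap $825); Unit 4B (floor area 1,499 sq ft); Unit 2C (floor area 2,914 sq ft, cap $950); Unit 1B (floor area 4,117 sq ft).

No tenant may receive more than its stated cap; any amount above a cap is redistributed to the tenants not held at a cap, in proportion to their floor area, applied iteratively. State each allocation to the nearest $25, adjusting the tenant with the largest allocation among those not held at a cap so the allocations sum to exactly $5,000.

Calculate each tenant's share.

Floor area total: 11,685.
Pro-rata shares before constraints: Unit 3B 1,350.02; Unit 4B 641.42; Unit 2C 1,246.90; Unit 1B 1,761.66.
Cap binds for Unit 3B ($825), Unit 2C ($950); remaining pool $3,225 reallocated over remaining floor area 5,616.
Remaining shares: Unit 4B 860.80 → $850; Unit 1B 2,364.20 → $2,375.

Unit 3B: $825; Unit 4B: $850; Unit 2C: $950; Unit 1B: $2,375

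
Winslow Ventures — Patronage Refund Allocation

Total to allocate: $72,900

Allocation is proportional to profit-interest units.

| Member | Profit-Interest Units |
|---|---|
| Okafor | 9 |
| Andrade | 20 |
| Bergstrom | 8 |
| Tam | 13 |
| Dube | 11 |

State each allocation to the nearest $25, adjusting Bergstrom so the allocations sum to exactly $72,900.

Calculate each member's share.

Profit-interest units total: 61.
Raw shares: Okafor 9/61 × $72,900 = 10,755.74; Andrade 20/61 × $72,900 = 23,901.64; Bergstrom 8/61 × $72,900 = 9,560.66; Tam 13/61 × $72,900 = 15,536.07; Dube 11/61 × $72,900 = 13,145.90.
At nearest $25: Okafor $10,750; Andrade $23,900; Bergstrom $9,550; Tam $15,525; Dube $13,150. Sum = $72,875.
Difference $72,900 − $72,875 = +$25 applied to Bergstrom: Bergstrom becomes $9,575.

Okafor: $10,750 | Andrade: $23,900 | Bergstrom: $9,575 | Tam: $15,525 | Dube: $13,150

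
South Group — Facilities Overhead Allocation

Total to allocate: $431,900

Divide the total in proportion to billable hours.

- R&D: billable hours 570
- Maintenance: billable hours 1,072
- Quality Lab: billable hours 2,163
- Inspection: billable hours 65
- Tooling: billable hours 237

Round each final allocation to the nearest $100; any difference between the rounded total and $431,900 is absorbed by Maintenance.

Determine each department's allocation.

R&D: $59,900; Maintenance: $112,800; Quality Lab: $227,500; Inspection: $6,800; Tooling: $24,900

Sum of billable hours: 4,107.
Pro-rata amounts: R&D 570/4,107 × $431,900 = 59,942.29; Maintenance 1,072/4,107 × $431,900 = 112,733.58; Quality Lab 2,163/4,107 × $431,900 = 227,465.23; Inspection 65/4,107 × $431,900 = 6,835.52; Tooling 237/4,107 × $431,900 = 24,923.37.
Rounded to nearest $100: R&D $59,900; Maintenance $112,700; Quality Lab $227,500; Inspection $6,800; Tooling $24,900. Sum = $431,800.
Difference $431,900 − $431,800 = +$100 applied to Maintenance: Maintenance becomes $112,800.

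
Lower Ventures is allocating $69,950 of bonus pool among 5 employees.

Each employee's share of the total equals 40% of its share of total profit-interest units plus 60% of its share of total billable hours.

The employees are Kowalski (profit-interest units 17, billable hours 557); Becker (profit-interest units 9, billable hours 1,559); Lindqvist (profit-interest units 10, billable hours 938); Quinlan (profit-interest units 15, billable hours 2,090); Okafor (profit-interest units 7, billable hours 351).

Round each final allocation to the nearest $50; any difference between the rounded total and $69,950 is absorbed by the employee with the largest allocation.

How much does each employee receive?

Totals — profit-interest units 58, billable hours 5,495.
Blended shares (40% profit-interest units + 60% billable hours): Kowalski 0.1781; Becker 0.2323; Lindqvist 0.1714; Quinlan 0.3317; Okafor 0.0866.
Proportional shares: Kowalski 12,455.32; Becker 16,249.14; Lindqvist 11,988.44; Quinlan 23,199.32; Okafor 6,057.78.
At nearest $50: Kowalski $12,450; Becker $16,250; Lindqvist $12,000; Quinlan $23,200; Okafor $6,050. Sum = $69,950.
No rounding difference to absorb.

Kowalski: $12,450 | Becker: $16,250 | Lindqvist: $12,000 | Quinlan: $23,200 | Okafor: $6,050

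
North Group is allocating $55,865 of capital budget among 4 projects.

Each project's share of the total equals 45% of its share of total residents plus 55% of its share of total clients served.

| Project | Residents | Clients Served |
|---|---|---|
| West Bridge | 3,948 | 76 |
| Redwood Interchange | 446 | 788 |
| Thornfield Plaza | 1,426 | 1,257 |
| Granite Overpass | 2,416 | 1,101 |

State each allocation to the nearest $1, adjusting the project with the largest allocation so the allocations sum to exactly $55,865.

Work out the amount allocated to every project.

West Bridge: $12,775 | Redwood Interchange: $8,876 | Thornfield Plaza: $16,340 | Granite Overpass: $17,874

Totals — residents 8,236, clients served 3,222.
Blended shares (45% residents + 55% clients served): West Bridge 0.2287; Redwood Interchange 0.1589; Thornfield Plaza 0.2925; Granite Overpass 0.3199.
Proportional shares: West Bridge 12,775.48; Redwood Interchange 8,875.91; Thornfield Plaza 16,339.72; Granite Overpass 17,873.90.
After rounding ($1): West Bridge $12,775; Redwood Interchange $8,876; Thornfield Plaza $16,340; Granite Overpass $17,874. Sum = $55,865.
Rounded total matches; no reconciliation needed.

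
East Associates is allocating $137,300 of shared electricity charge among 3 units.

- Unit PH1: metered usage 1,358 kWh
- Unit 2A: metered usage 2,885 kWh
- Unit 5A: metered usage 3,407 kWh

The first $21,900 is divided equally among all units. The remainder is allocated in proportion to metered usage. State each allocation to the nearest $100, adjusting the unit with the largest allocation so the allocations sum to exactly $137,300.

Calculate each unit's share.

Unit PH1: $27,800 | Unit 2A: $50,800 | Unit 5A: $58,700

$21,900 shared equally gives $7,300 per unit.
Remainder $115,400 by metered usage (total 7,650): Unit PH1 20,485.39 → $20,500; Unit 2A 43,520.13 → $43,500; Unit 5A 51,394.48 → $51,400.
Totals: Unit PH1 $7,300 + $20,500 = $27,800; Unit 2A $7,300 + $43,500 = $50,800; Unit 5A $7,300 + $51,400 = $58,700.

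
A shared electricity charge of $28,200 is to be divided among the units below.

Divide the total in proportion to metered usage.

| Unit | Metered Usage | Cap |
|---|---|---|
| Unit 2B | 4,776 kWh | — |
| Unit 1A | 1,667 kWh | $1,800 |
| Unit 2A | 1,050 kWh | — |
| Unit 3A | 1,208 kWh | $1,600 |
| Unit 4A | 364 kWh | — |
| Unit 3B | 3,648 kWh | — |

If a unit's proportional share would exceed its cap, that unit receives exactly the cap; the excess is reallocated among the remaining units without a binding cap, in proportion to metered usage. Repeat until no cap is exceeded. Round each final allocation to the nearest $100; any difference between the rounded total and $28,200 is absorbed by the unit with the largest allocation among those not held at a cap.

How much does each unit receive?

Unit 2B: $12,100; Unit 1A: $1,800; Unit 2A: $2,600; Unit 3A: $1,600; Unit 4A: $900; Unit 3B: $9,200

Metered usage total: 12,713.
Proportional shares (ignoring caps): Unit 2B 10,594.13; Unit 1A 3,697.74; Unit 2A 2,329.11; Unit 3A 2,679.59; Unit 4A 807.43; Unit 3B 8,092.00.
Cap binds for Unit 1A ($1,800), Unit 3A ($1,600); residual $24,800 reallocated over remaining metered usage 9,838.
Remaining shares: Unit 2B 12,039.52 → $12,000; Unit 2A 2,646.88 → $2,600; Unit 4A 917.58 → $900; Unit 3B 9,196.02 → $9,200.
Rounding difference +$100 applied to Unit 2B → $12,100.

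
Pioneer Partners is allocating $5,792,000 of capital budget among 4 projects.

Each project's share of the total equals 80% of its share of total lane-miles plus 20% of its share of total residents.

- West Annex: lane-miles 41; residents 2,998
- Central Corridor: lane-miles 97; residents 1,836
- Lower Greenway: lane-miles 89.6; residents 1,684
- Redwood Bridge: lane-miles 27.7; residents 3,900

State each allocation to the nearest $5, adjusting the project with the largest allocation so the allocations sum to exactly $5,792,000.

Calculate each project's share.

Lane-miles total 255.3; residents total 10,418.
Composite weights (80% lane-miles + 20% residents): West Annex 0.1860; Central Corridor 0.3392; Lower Greenway 0.3131; Redwood Bridge 0.1617.
Proportional shares: West Annex 1,077,488.86; Central Corridor 1,964,662.72; Lower Greenway 1,813,454.27; Redwood Bridge 936,394.15.
At nearest $5: West Annex $1,077,490; Central Corridor $1,964,665; Lower Greenway $1,813,455; Redwood Bridge $936,395. Sum = $5,792,005.
Difference $5,792,000 − $5,792,005 = −$5 applied to largest allocation (Central Corridor): Central Corridor becomes $1,964,660.

West Annex: $1,077,490 · Central Corridor: $1,964,660 · Lower Greenway: $1,813,455 · Redwood Bridge: $936,395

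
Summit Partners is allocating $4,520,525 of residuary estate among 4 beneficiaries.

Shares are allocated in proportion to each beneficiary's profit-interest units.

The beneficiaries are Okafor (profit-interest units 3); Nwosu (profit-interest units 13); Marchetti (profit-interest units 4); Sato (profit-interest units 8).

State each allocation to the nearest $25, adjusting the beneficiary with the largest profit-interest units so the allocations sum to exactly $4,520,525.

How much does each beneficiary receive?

Okafor: $484,350; Nwosu: $2,098,800; Marchetti: $645,800; Sato: $1,291,575

Total profit-interest units = 28.
Unrounded shares: Okafor 3/28 × $4,520,525 = 484,341.96; Nwosu 13/28 × $4,520,525 = 2,098,815.18; Marchetti 4/28 × $4,520,525 = 645,789.29; Sato 8/28 × $4,520,525 = 1,291,578.57.
Rounded to nearest $25: Okafor $484,350; Nwosu $2,098,825; Marchetti $645,800; Sato $1,291,575. Sum = $4,520,550.
Difference $4,520,525 − $4,520,550 = −$25 applied to largest profit-interest units (Nwosu): Nwosu becomes $2,098,800.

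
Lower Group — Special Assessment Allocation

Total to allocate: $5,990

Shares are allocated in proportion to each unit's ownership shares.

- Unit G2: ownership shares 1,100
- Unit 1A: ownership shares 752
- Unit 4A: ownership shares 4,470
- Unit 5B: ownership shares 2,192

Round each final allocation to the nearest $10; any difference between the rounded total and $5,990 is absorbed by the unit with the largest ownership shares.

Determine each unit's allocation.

Total ownership shares = 8,514.
Pro-rata amounts: Unit G2 1,100/8,514 × $5,990 = 773.90; Unit 1A 752/8,514 × $5,990 = 529.07; Unit 4A 4,470/8,514 × $5,990 = 3,144.86; Unit 5B 2,192/8,514 × $5,990 = 1,542.18.
At nearest $10: Unit G2 $770; Unit 1A $530; Unit 4A $3,140; Unit 5B $1,540. Sum = $5,980.
Difference $5,990 − $5,980 = +$10 applied to largest ownership shares (Unit 4A): Unit 4A becomes $3,150.

Unit G2: $770; Unit 1A: $530; Unit 4A: $3,150; Unit 5B: $1,540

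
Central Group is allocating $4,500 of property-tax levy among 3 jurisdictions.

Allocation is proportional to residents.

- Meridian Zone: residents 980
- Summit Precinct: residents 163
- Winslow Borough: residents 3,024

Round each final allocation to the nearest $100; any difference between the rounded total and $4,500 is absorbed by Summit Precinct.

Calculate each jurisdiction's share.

Meridian Zone: $1,100 | Summit Precinct: $100 | Winslow Borough: $3,300

Combined residents = 4,167.
Proportional shares: Meridian Zone 980/4,167 × $4,500 = 1,058.32; Summit Precinct 163/4,167 × $4,500 = 176.03; Winslow Borough 3,024/4,167 × $4,500 = 3,265.66.
At nearest $100: Meridian Zone $1,100; Summit Precinct $200; Winslow Borough $3,300. Sum = $4,600.
Difference $4,500 − $4,600 = −$100 applied to Summit Precinct: Summit Precinct becomes $100.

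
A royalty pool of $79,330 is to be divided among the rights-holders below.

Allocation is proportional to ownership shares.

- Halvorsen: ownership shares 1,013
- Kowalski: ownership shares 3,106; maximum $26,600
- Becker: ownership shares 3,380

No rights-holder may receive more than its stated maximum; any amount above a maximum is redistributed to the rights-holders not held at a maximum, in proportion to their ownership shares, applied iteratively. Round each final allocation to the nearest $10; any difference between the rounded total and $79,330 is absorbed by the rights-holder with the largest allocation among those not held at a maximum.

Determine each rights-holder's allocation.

Sum of ownership shares: 7,499.
Unconstrained shares: Halvorsen 10,716.27; Kowalski 32,857.58; Becker 35,756.15.
Held at cap: Kowalski ($26,600); residual $52,730 reallocated over remaining ownership shares 4,393.
Shares after redistribution: Halvorsen 12,159.23 → $12,160; Becker 40,570.77 → $40,570.

Halvorsen: $12,160 · Kowalski: $26,600 · Becker: $40,570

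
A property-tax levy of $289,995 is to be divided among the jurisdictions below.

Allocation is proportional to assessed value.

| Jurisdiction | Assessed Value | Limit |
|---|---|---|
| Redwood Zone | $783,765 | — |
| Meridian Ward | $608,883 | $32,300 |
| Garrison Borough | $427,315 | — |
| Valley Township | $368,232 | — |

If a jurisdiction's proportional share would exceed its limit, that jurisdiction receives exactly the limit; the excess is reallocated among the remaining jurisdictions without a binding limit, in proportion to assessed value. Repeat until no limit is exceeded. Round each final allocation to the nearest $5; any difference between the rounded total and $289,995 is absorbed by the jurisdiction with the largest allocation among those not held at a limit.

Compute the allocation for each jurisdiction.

Redwood Zone: $127,885 · Meridian Ward: $32,300 · Garrison Borough: $69,725 · Valley Township: $60,085

Combined assessed value = 2,188,195.
Proportional shares (ignoring caps): Redwood Zone 103,870.05; Meridian Ward 80,693.46; Garrison Borough 56,630.79; Valley Township 48,800.70.
Capped: Meridian Ward ($32,300); balance $257,695 reallocated over remaining assessed value 1,579,312.
Redistributed shares: Redwood Zone 127,886.27 → $127,885; Garrison Borough 69,724.63 → $69,725; Valley Township 60,084.10 → $60,085.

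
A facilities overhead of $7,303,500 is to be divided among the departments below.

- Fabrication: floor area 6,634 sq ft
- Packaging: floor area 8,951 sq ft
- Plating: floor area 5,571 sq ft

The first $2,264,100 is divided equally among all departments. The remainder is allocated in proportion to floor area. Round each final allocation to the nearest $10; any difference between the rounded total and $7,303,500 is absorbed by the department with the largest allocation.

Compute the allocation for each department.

Equal tier: $2,264,100 ÷ 3 = $754,700 apiece.
Remainder $5,039,400 by floor area (total 21,156): Fabrication 1,580,231.59 → $1,580,230; Packaging 2,132,145.46 → $2,132,150; Plating 1,327,022.94 → $1,327,020.
Totals: Fabrication $754,700 + $1,580,230 = $2,334,930; Packaging $754,700 + $2,132,150 = $2,886,850; Plating $754,700 + $1,327,020 = $2,081,720.

Fabrication: $2,334,930; Packaging: $2,886,850; Plating: $2,081,720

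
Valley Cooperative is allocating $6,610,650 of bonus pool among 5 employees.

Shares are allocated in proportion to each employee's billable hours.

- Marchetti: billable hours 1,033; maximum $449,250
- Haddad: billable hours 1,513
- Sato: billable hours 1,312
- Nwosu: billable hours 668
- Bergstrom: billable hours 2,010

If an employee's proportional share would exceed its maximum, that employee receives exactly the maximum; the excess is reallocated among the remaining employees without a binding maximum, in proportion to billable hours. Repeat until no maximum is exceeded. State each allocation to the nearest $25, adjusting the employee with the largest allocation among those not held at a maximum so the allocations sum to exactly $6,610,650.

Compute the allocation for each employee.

Marchetti: $449,250 · Haddad: $1,694,025 · Sato: $1,468,975 · Nwosu: $747,925 · Bergstrom: $2,250,475

Billable hours total: 6,536.
Proportional shares (ignoring caps): Marchetti 1,044,798.26; Haddad 1,530,280.52; Sato 1,326,984.82; Nwosu 675,629.47; Bergstrom 2,032,956.93.
Cap binds for Marchetti ($449,250); balance $6,161,400 reallocated over remaining billable hours 5,503.
Redistributed shares: Haddad 1,694,021.12 → $1,694,025; Sato 1,468,972.71 → $1,468,975; Nwosu 747,922.08 → $747,925; Bergstrom 2,250,484.10 → $2,250,475.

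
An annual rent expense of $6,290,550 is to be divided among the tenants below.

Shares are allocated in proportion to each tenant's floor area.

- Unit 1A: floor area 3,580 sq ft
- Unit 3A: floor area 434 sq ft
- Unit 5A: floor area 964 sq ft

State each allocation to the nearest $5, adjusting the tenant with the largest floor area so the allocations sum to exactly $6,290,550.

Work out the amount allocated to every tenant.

Sum of floor area: 4,978.
Unrounded shares: Unit 1A 3,580/4,978 × $6,290,550 = 4,523,939.13; Unit 3A 434/4,978 × $6,290,550 = 548,432.84; Unit 5A 964/4,978 × $6,290,550 = 1,218,178.02.
At nearest $5: Unit 1A $4,523,940; Unit 3A $548,435; Unit 5A $1,218,180. Sum = $6,290,555.
Difference $6,290,550 − $6,290,555 = −$5 applied to largest floor area (Unit 1A): Unit 1A becomes $4,523,935.

Unit 1A: $4,523,935 | Unit 3A: $548,435 | Unit 5A: $1,218,180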